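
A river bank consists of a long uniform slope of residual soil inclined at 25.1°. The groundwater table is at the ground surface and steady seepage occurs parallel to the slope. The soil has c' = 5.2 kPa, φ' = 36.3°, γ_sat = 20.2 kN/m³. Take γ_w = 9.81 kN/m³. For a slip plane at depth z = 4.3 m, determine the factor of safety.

FS = 0.96

With seepage parallel to the slope and the water table at the surface, the effective normal stress on the slip plane uses the buoyant unit weight γ' = γ_sat − γ_w while the driving shear stress uses γ_sat:
FS = [c' + γ' z cos²β tanφ'] / [γ_sat z sinβ cosβ]
γ' = 20.2 − 9.81 = 10.39 kN/m³
Numerator = 5.2 + 10.39·4.3·cos²25.1°·tan36.3° = 5.2 + 10.39·4.3·0.8201·0.7346 = 32.113 kPa
Denominator = 20.2·4.3·sin25.1°·cos25.1° = 20.2·4.3·0.4242·0.9056 = 33.367 kPa
FS = 32.113 / 33.367 = 0.962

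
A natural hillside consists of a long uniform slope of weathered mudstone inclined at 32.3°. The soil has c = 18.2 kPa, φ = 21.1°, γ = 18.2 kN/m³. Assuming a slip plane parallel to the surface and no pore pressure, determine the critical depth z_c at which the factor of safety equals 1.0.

Setting FS = 1.00 in FS = [c + γz cos²β tanφ] / [γz sinβ cosβ] and solving for z:
z = c / [γ cosβ (FS·sinβ − cosβ·tanφ)]
  = 18.2 / [18.2·cos32.3°·(1.00·sin32.3° − cos32.3°·tan21.1°)]
  = 18.2 / [18.2·0.8453·(1.00·0.5344 − 0.8453·0.3859)]
  = 18.2 / 3.2028 = 5.683 m

z_c = 5.68 m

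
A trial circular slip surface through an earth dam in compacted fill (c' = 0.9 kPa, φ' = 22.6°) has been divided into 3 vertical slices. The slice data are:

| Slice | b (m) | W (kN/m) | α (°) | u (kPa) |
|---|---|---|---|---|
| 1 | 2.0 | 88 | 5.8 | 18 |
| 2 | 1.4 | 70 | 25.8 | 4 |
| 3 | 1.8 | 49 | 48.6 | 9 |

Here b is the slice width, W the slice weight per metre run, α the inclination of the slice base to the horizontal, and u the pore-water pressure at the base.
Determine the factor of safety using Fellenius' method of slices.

FS = 0.71

Ordinary method of slices: FS = Σ[c'·Δl_i + (W_i cosα_i − u_i·Δl_i)·tanφ'] / Σ W_i sinα_i, with Δl_i = b_i / cosα_i.
Slice 1: Δl = 2.0/cos5.8° = 2.010 m; N'_1 = 88·cos5.8° − 18·2.010 = 51.4; c'Δl = 1.81; W sinα = 8.9
Slice 2: Δl = 1.4/cos25.8° = 1.555 m; N'_2 = 70·cos25.8° − 4·1.555 = 56.8; c'Δl = 1.40; W sinα = 30.5
Slice 3: Δl = 1.8/cos48.6° = 2.722 m; N'_3 = 49·cos48.6° − 9·2.722 = 7.9; c'Δl = 2.45; W sinα = 36.8
Σc'Δl = 5.7 kN/m; ΣN' = 116.1 kN/m; ΣW sinα = 76.1 kN/m
Resisting = 5.7 + 116.1·tan22.6° = 5.7 + 48.3 = 54.0 kN/m
FS = 54.0 / 76.1 = 0.709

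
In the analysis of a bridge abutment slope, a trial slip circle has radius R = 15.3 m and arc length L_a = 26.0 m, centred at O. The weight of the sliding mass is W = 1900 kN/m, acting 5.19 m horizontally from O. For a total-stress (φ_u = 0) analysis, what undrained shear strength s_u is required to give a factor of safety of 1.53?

FS = s_u·L_a·R / (W·d), so s_u = FS·W·d / (L_a·R).
s_u = 1.53·1900·5.19 / (26.00·15.3) = 15087.3 / 397.80 = 37.93 kPa

s_u = 37.9 kPa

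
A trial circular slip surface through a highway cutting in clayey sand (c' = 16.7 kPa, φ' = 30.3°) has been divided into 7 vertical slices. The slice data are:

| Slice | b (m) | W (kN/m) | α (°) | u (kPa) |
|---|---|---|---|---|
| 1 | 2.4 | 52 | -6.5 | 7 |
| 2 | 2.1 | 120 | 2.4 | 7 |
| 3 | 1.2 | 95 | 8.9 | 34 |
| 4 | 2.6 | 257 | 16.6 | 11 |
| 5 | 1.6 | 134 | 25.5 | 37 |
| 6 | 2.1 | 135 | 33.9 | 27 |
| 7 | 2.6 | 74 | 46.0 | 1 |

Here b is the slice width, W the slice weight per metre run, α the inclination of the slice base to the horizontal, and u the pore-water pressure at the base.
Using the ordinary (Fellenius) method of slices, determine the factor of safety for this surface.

FS = 2.19

Ordinary method of slices: FS = Σ[c'·Δl_i + (W_i cosα_i − u_i·Δl_i)·tanφ'] / Σ W_i sinα_i, with Δl_i = b_i / cosα_i.
Slice 1: Δl = 2.4/cos(-6.5°) = 2.416 m; N'_1 = 52·cos(-6.5°) − 7·2.416 = 34.8; c'Δl = 40.34; W sinα = -5.9
Slice 2: Δl = 2.1/cos2.4° = 2.102 m; N'_2 = 120·cos2.4° − 7·2.102 = 105.2; c'Δl = 35.10; W sinα = 5.0
Slice 3: Δl = 1.2/cos8.9° = 1.215 m; N'_3 = 95·cos8.9° − 34·1.215 = 52.6; c'Δl = 20.28; W sinα = 14.7
Slice 4: Δl = 2.6/cos16.6° = 2.713 m; N'_4 = 257·cos16.6° − 11·2.713 = 216.4; c'Δl = 45.31; W sinα = 73.4
Slice 5: Δl = 1.6/cos25.5° = 1.773 m; N'_5 = 134·cos25.5° − 37·1.773 = 55.4; c'Δl = 29.60; W sinα = 57.7
Slice 6: Δl = 2.1/cos33.9° = 2.530 m; N'_6 = 135·cos33.9° − 27·2.530 = 43.7; c'Δl = 42.25; W sinα = 75.3
Slice 7: Δl = 2.6/cos46.0° = 3.743 m; N'_7 = 74·cos46.0° − 1·3.743 = 47.7; c'Δl = 62.51; W sinα = 53.2
Σc'Δl = 275.4 kN/m; ΣN' = 555.7 kN/m; ΣW sinα = 273.5 kN/m
Resisting = 275.4 + 555.7·tan30.3° = 275.4 + 324.7 = 600.1 kN/m
FS = 600.1 / 273.5 = 2.194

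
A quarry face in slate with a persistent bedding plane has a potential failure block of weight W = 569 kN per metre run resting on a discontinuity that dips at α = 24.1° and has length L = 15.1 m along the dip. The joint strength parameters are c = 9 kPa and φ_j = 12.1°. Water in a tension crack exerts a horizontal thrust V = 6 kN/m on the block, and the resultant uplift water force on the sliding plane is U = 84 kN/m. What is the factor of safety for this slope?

Resolving the block weight along and normal to the plane and applying the Mohr–Coulomb strength on the joint:
N' = W cosα − U − V sinα = 569·cos24.1° − 84 − 6·sin24.1° = 433.0 kN/m
Driving force T = W sinα + V cosα = 569·sin24.1° + 6·cos24.1° = 237.8 kN/m
Resisting force R = c·L + N'·tanφ_j = 9·15.1 + 433.0·tan12.1° = 135.9 + 92.8 = 228.7 kN/m
FS = R / T = 228.7 / 237.8 = 0.962

FS = 0.96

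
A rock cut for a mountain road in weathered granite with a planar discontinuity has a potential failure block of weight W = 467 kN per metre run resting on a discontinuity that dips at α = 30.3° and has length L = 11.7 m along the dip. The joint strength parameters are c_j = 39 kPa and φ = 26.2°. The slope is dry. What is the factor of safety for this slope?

Resolving the block weight along and normal to the plane and applying the Mohr–Coulomb strength on the joint:
N' = W cosα = 467·cos30.3° = 403.2 kN/m
Driving force T = W sinα = 467·sin30.3° = 235.6 kN/m
Resisting force R = c_j·L + N'·tanφ = 39·11.7 + 403.2·tan26.2° = 456.3 + 198.4 = 654.7 kN/m
FS = R / T = 654.7 / 235.6 = 2.779

FS = 2.78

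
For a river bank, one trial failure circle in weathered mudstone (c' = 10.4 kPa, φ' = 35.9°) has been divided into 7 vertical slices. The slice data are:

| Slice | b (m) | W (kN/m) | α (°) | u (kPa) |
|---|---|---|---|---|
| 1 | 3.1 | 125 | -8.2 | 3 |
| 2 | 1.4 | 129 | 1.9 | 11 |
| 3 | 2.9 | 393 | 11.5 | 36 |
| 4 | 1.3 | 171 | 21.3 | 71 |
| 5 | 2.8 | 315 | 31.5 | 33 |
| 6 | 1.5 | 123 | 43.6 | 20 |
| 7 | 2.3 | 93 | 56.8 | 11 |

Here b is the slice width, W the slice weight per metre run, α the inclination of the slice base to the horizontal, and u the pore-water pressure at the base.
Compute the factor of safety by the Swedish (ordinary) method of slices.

FS = 1.66

Ordinary method of slices: FS = Σ[c'·Δl_i + (W_i cosα_i − u_i·Δl_i)·tanφ'] / Σ W_i sinα_i, with Δl_i = b_i / cosα_i.
Slice 1: Δl = 3.1/cos(-8.2°) = 3.132 m; N'_1 = 125·cos(-8.2°) − 3·3.132 = 114.3; c'Δl = 32.57; W sinα = -17.8
Slice 2: Δl = 1.4/cos1.9° = 1.401 m; N'_2 = 129·cos1.9° − 11·1.401 = 113.5; c'Δl = 14.57; W sinα = 4.3
Slice 3: Δl = 2.9/cos11.5° = 2.959 m; N'_3 = 393·cos11.5° − 36·2.959 = 278.6; c'Δl = 30.78; W sinα = 78.4
Slice 4: Δl = 1.3/cos21.3° = 1.395 m; N'_4 = 171·cos21.3° − 71·1.395 = 60.3; c'Δl = 14.51; W sinα = 62.1
Slice 5: Δl = 2.8/cos31.5° = 3.284 m; N'_5 = 315·cos31.5° − 33·3.284 = 160.2; c'Δl = 34.15; W sinα = 164.6
Slice 6: Δl = 1.5/cos43.6° = 2.071 m; N'_6 = 123·cos43.6° − 20·2.071 = 47.6; c'Δl = 21.54; W sinα = 84.8
Slice 7: Δl = 2.3/cos56.8° = 4.200 m; N'_7 = 93·cos56.8° − 11·4.200 = 4.7; c'Δl = 43.68; W sinα = 77.8
Σc'Δl = 191.8 kN/m; ΣN' = 779.2 kN/m; ΣW sinα = 454.1 kN/m
Resisting = 191.8 + 779.2·tan35.9° = 191.8 + 564.1 = 755.9 kN/m
FS = 755.9 / 454.1 = 1.664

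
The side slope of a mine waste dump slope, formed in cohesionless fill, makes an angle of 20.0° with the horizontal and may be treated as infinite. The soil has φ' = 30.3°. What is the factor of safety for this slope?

FS = 1.61

For a dry cohesionless infinite slope the factor of safety is FS = tanφ' / tanβ.
FS = tan30.3° / tan20.0° = 0.5844 / 0.3640 = 1.605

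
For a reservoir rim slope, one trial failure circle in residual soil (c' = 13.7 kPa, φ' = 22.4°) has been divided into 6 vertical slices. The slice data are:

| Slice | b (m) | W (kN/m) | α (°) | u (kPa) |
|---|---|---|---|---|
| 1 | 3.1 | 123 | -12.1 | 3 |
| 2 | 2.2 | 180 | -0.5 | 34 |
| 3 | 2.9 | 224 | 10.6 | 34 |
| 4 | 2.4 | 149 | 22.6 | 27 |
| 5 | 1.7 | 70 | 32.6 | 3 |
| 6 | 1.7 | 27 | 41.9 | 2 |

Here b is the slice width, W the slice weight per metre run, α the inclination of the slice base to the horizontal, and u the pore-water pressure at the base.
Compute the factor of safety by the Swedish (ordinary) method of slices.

Ordinary method of slices: FS = Σ[c'·Δl_i + (W_i cosα_i − u_i·Δl_i)·tanφ'] / Σ W_i sinα_i, with Δl_i = b_i / cosα_i.
Slice 1: Δl = 3.1/cos(-12.1°) = 3.170 m; N'_1 = 123·cos(-12.1°) − 3·3.170 = 110.8; c'Δl = 43.43; W sinα = -25.8
Slice 2: Δl = 2.2/cos(-0.5°) = 2.200 m; N'_2 = 180·cos(-0.5°) − 34·2.200 = 105.2; c'Δl = 30.14; W sinα = -1.6
Slice 3: Δl = 2.9/cos10.6° = 2.950 m; N'_3 = 224·cos10.6° − 34·2.950 = 119.9; c'Δl = 40.42; W sinα = 41.2
Slice 4: Δl = 2.4/cos22.6° = 2.600 m; N'_4 = 149·cos22.6° − 27·2.600 = 67.4; c'Δl = 35.61; W sinα = 57.3
Slice 5: Δl = 1.7/cos32.6° = 2.018 m; N'_5 = 70·cos32.6° − 3·2.018 = 52.9; c'Δl = 27.65; W sinα = 37.7
Slice 6: Δl = 1.7/cos41.9° = 2.284 m; N'_6 = 27·cos41.9° − 2·2.284 = 15.5; c'Δl = 31.29; W sinα = 18.0
Σc'Δl = 208.5 kN/m; ΣN' = 471.6 kN/m; ΣW sinα = 126.9 kN/m
Resisting = 208.5 + 471.6·tan22.4° = 208.5 + 194.4 = 402.9 kN/m
FS = 402.9 / 126.9 = 3.176

FS = 3.18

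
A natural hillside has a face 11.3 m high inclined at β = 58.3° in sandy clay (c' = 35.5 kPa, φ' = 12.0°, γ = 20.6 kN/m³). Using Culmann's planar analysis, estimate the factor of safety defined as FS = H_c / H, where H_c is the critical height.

FS = 1.64

H_c = (4c'/γ) · sinβ cosφ' / [1 − cos(β − φ')]
    = (4·35.5/20.6) · sin58.3°·cos12.0° / [1 − cos46.3°]
    = 6.893 · 0.8322 / 0.3091 = 18.56 m
FS = H_c / H = 18.56 / 11.3 = 1.642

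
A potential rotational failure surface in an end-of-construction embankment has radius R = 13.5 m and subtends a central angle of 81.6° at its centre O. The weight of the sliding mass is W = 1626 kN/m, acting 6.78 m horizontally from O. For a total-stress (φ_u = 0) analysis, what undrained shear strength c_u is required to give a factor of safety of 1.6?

FS = c_u·L_a·R / (W·d), so c_u = FS·W·d / (L_a·R).
Arc length L_a = R·θ = 13.5·(81.6°·π/180) = 13.5·1.4242 = 19.23 m
c_u = 1.6·1626·6.78 / (19.23·13.5) = 17638.8 / 259.56 = 67.96 kPa

c_u = 68.0 kPa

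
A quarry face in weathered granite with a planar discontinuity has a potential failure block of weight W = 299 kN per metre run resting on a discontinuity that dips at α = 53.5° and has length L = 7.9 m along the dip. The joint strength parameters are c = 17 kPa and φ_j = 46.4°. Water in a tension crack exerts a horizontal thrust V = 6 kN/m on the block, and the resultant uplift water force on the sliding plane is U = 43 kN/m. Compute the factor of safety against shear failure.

FS = 1.11

Resolving the block weight along and normal to the plane and applying the Mohr–Coulomb strength on the joint:
N' = W cosα − U − V sinα = 299·cos53.5° − 43 − 6·sin53.5° = 130.0 kN/m
Driving force T = W sinα + V cosα = 299·sin53.5° + 6·cos53.5° = 243.9 kN/m
Resisting force R = c·L + N'·tanφ_j = 17·7.9 + 130.0·tan46.4° = 134.3 + 136.5 = 270.8 kN/m
FS = R / T = 270.8 / 243.9 = 1.110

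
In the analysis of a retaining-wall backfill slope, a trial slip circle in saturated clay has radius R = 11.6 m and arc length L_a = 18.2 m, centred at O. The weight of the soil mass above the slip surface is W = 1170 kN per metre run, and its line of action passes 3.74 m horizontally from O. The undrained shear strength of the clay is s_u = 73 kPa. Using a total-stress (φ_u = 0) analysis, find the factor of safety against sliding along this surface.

Taking moments about the centre O, the resisting moment is provided by the undrained shear strength acting along the arc:
M_R = s_u·L_a·R = 73·18.20·11.6 = 15411.8 kN·m/m
M_D = W·d = 1170·3.74 = 4375.8 kN·m/m
FS = M_R / M_D = 15411.8 / 4375.8 = 3.522

FS = 3.52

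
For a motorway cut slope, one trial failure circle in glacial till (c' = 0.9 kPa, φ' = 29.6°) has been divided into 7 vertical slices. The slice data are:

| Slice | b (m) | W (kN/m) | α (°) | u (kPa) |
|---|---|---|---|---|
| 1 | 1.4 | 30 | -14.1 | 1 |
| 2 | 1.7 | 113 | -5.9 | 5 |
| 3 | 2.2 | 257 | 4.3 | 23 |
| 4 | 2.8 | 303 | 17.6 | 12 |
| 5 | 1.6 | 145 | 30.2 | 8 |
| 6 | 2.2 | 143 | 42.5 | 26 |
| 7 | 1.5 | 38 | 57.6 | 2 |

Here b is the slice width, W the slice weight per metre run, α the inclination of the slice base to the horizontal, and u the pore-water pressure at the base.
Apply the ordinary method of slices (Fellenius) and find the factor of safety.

FS = 1.49

Ordinary method of slices: FS = Σ[c'·Δl_i + (W_i cosα_i − u_i·Δl_i)·tanφ'] / Σ W_i sinα_i, with Δl_i = b_i / cosα_i.
Slice 1: Δl = 1.4/cos(-14.1°) = 1.443 m; N'_1 = 30·cos(-14.1°) − 1·1.443 = 27.7; c'Δl = 1.30; W sinα = -7.3
Slice 2: Δl = 1.7/cos(-5.9°) = 1.709 m; N'_2 = 113·cos(-5.9°) − 5·1.709 = 103.9; c'Δl = 1.54; W sinα = -11.6
Slice 3: Δl = 2.2/cos4.3° = 2.206 m; N'_3 = 257·cos4.3° − 23·2.206 = 205.5; c'Δl = 1.99; W sinα = 19.3
Slice 4: Δl = 2.8/cos17.6° = 2.938 m; N'_4 = 303·cos17.6° − 12·2.938 = 253.6; c'Δl = 2.64; W sinα = 91.6
Slice 5: Δl = 1.6/cos30.2° = 1.851 m; N'_5 = 145·cos30.2° − 8·1.851 = 110.5; c'Δl = 1.67; W sinα = 72.9
Slice 6: Δl = 2.2/cos42.5° = 2.984 m; N'_6 = 143·cos42.5° − 26·2.984 = 27.8; c'Δl = 2.69; W sinα = 96.6
Slice 7: Δl = 1.5/cos57.6° = 2.799 m; N'_7 = 38·cos57.6° − 2·2.799 = 14.8; c'Δl = 2.52; W sinα = 32.1
Σc'Δl = 14.3 kN/m; ΣN' = 743.7 kN/m; ΣW sinα = 293.6 kN/m
Resisting = 14.3 + 743.7·tan29.6° = 14.3 + 422.5 = 436.8 kN/m
FS = 436.8 / 293.6 = 1.488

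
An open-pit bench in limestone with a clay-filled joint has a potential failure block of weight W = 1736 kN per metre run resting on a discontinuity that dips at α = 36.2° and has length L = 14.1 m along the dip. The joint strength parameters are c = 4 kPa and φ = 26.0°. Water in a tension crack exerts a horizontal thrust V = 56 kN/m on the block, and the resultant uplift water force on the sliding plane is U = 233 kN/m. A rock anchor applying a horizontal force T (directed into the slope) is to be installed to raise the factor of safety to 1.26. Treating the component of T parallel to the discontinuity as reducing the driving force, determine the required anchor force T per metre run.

T = 566 kN/m

Resolving forces along and normal to the sliding plane, with the horizontal anchor force T adding T·sinα to the effective normal force and T·cosα acting up the plane against the driving force:
FS = [cL + (W cosα − U − V sinα + T sinα) tanφ] / [W sinα + V cosα − T cosα]
Without the anchor: N' = 1134.8 kN/m, driving T_d = 1070.5 kN/m, resisting R = 4·14.1 + 1134.8·tan26.0° = 609.9 kN/m, FS = 0.57.
Setting FS = 1.26 and solving for T:
1.26·(1070.5 − T cos36.2°) = 609.9 + T sin36.2°·tan26.0°
T·(sin36.2°·tan26.0° + 1.26·cos36.2°) = 1.26·1070.5 − 609.9
T·(0.5906·0.4877 + 1.26·0.8070) = 1348.8 − 609.9 = 738.9
T·1.3048 = 738.9
T = 566.3 kN/m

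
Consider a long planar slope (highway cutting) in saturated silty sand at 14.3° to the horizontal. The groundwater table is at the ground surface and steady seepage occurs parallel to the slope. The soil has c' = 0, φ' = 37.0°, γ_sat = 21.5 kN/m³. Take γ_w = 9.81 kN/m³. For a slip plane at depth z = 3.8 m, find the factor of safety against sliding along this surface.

FS = 1.61

With seepage parallel to the slope and the water table at the surface, the effective normal stress on the slip plane uses the buoyant unit weight γ' = γ_sat − γ_w while the driving shear stress uses γ_sat:
FS = [c' + γ' z cos²β tanφ'] / [γ_sat z sinβ cosβ]
(For c' = 0 this reduces to FS = (γ'/γ_sat)·tanφ'/tanβ.)
γ' = 21.5 − 9.81 = 11.69 kN/m³
Numerator = 0.0 + 11.69·3.8·cos²14.3°·tan37.0° = 0.0 + 11.69·3.8·0.9390·0.7536 = 31.432 kPa
Denominator = 21.5·3.8·sin14.3°·cos14.3° = 21.5·3.8·0.2470·0.9690 = 19.555 kPa
FS = 31.432 / 19.555 = 1.607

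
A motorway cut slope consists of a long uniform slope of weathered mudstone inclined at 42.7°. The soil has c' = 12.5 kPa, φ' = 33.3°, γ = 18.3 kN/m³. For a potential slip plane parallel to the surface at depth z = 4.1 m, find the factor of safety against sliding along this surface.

FS = 1.05

For an infinite slope with a slip plane parallel to the surface (no pore pressure): FS = [c' + γz cos²β tanφ'] / [γz sinβ cosβ].
γz = 18.3·4.1 = 75.03 kN/m²
Numerator = 12.5 + 75.03·cos²42.7°·tan33.3° = 12.5 + 75.03·0.5401·0.6569 = 39.119 kPa
Denominator = 75.03·sin42.7°·cos42.7° = 75.03·0.6782·0.7349 = 37.394 kPa
FS = 39.119 / 37.394 = 1.046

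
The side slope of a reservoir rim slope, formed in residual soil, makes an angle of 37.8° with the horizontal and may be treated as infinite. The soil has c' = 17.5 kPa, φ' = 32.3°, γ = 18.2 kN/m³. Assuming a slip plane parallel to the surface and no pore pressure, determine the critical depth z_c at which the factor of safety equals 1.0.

z_c = 10.73 m

Setting FS = 1.00 in FS = [c' + γz cos²β tanφ'] / [γz sinβ cosβ] and solving for z:
z = c' / [γ cosβ (FS·sinβ − cosβ·tanφ')]
  = 17.5 / [18.2·cos37.8°·(1.00·sin37.8° − cos37.8°·tan32.3°)]
  = 17.5 / [18.2·0.7902·(1.00·0.6129 − 0.7902·0.6322)]
  = 17.5 / 1.6307 = 10.732 m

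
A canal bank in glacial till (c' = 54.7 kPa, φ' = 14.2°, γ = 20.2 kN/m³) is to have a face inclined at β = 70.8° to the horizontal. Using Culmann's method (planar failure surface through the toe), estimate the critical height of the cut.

H_c = 22.06 m

Culmann's analysis gives the critical failure plane at α_cr = (β + φ')/2 = (70.8 + 14.2)/2 = 42.5°, and the critical height
H_c = (4c'/γ) · sinβ cosφ' / [1 − cos(β − φ')]
    = (4·54.7/20.2) · sin70.8°·cos14.2° / [1 − cos(56.6°)]
    = 10.832 · 0.9444·0.9694 / [1 − 0.5505]
    = 10.832 · 0.9155 / 0.4495
    = 22.06 m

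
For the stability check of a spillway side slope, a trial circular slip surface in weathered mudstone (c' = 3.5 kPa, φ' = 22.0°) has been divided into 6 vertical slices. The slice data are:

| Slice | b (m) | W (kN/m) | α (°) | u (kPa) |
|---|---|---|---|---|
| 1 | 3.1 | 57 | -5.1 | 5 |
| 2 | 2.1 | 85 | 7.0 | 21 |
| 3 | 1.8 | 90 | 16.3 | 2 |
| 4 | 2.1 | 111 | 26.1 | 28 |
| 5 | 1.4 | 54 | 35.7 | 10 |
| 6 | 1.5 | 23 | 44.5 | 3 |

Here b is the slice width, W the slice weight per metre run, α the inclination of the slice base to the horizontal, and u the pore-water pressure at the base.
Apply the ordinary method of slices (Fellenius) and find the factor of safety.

Ordinary method of slices: FS = Σ[c'·Δl_i + (W_i cosα_i − u_i·Δl_i)·tanφ'] / Σ W_i sinα_i, with Δl_i = b_i / cosα_i.
Slice 1: Δl = 3.1/cos(-5.1°) = 3.112 m; N'_1 = 57·cos(-5.1°) − 5·3.112 = 41.2; c'Δl = 10.89; W sinα = -5.1
Slice 2: Δl = 2.1/cos7.0° = 2.116 m; N'_2 = 85·cos7.0° − 21·2.116 = 39.9; c'Δl = 7.41; W sinα = 10.4
Slice 3: Δl = 1.8/cos16.3° = 1.875 m; N'_3 = 90·cos16.3° − 2·1.875 = 82.6; c'Δl = 6.56; W sinα = 25.3
Slice 4: Δl = 2.1/cos26.1° = 2.338 m; N'_4 = 111·cos26.1° − 28·2.338 = 34.2; c'Δl = 8.18; W sinα = 48.8
Slice 5: Δl = 1.4/cos35.7° = 1.724 m; N'_5 = 54·cos35.7° − 10·1.724 = 26.6; c'Δl = 6.03; W sinα = 31.5
Slice 6: Δl = 1.5/cos44.5° = 2.103 m; N'_6 = 23·cos44.5° − 3·2.103 = 10.1; c'Δl = 7.36; W sinα = 16.1
Σc'Δl = 46.4 kN/m; ΣN' = 234.7 kN/m; ΣW sinα = 127.0 kN/m
Resisting = 46.4 + 234.7·tan22.0° = 46.4 + 94.8 = 141.3 kN/m
FS = 141.3 / 127.0 = 1.112

FS = 1.11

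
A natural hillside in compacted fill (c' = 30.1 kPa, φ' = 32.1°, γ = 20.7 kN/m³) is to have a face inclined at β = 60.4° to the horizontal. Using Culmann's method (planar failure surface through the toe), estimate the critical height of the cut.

Culmann's analysis gives the critical failure plane at α_cr = (β + φ')/2 = (60.4 + 32.1)/2 = 46.2°, and the critical height
H_c = (4c'/γ) · sinβ cosφ' / [1 − cos(β − φ')]
    = (4·30.1/20.7) · sin60.4°·cos32.1° / [1 − cos(28.3°)]
    = 5.816 · 0.8695·0.8471 / [1 − 0.8805]
    = 5.816 · 0.7366 / 0.1195
    = 35.84 m

H_c = 35.84 m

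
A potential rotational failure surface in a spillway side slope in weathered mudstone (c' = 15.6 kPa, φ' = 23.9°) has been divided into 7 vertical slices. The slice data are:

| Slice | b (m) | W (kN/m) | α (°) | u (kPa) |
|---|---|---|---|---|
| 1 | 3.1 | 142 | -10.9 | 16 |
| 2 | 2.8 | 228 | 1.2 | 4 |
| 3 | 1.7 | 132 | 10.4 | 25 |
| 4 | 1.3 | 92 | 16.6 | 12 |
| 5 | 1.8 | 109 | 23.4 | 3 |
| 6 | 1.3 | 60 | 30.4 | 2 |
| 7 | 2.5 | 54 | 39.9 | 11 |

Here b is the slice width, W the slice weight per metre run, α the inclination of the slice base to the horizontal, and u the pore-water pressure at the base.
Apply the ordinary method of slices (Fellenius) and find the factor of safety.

FS = 3.80

Ordinary method of slices: FS = Σ[c'·Δl_i + (W_i cosα_i − u_i·Δl_i)·tanφ'] / Σ W_i sinα_i, with Δl_i = b_i / cosα_i.
Slice 1: Δl = 3.1/cos(-10.9°) = 3.157 m; N'_1 = 142·cos(-10.9°) − 16·3.157 = 88.9; c'Δl = 49.25; W sinα = -26.9
Slice 2: Δl = 2.8/cos1.2° = 2.801 m; N'_2 = 228·cos1.2° − 4·2.801 = 216.7; c'Δl = 43.69; W sinα = 4.8
Slice 3: Δl = 1.7/cos10.4° = 1.728 m; N'_3 = 132·cos10.4° − 25·1.728 = 86.6; c'Δl = 26.96; W sinα = 23.8
Slice 4: Δl = 1.3/cos16.6° = 1.357 m; N'_4 = 92·cos16.6° − 12·1.357 = 71.9; c'Δl = 21.16; W sinα = 26.3
Slice 5: Δl = 1.8/cos23.4° = 1.961 m; N'_5 = 109·cos23.4° − 3·1.961 = 94.2; c'Δl = 30.60; W sinα = 43.3
Slice 6: Δl = 1.3/cos30.4° = 1.507 m; N'_6 = 60·cos30.4° − 2·1.507 = 48.7; c'Δl = 23.51; W sinα = 30.4
Slice 7: Δl = 2.5/cos39.9° = 3.259 m; N'_7 = 54·cos39.9° − 11·3.259 = 5.6; c'Δl = 50.84; W sinα = 34.6
Σc'Δl = 246.0 kN/m; ΣN' = 612.7 kN/m; ΣW sinα = 136.3 kN/m
Resisting = 246.0 + 612.7·tan23.9° = 246.0 + 271.5 = 517.5 kN/m
FS = 517.5 / 136.3 = 3.796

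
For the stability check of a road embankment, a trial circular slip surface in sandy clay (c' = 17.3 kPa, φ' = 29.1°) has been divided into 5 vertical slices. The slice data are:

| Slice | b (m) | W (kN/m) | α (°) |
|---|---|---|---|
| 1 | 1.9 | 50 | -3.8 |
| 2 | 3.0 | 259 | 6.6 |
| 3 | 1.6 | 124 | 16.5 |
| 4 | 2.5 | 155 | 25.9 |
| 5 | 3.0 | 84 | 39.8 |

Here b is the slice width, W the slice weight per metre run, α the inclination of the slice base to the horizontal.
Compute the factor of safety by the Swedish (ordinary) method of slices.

FS = 3.17

Ordinary method of slices: FS = Σ[c'·Δl_i + (W_i cosα_i)·tanφ'] / Σ W_i sinα_i, with Δl_i = b_i / cosα_i.
Slice 1: Δl = 1.9/cos(-3.8°) = 1.904 m; N'_1 = 50·cos(-3.8°) = 49.9; c'Δl = 32.94; W sinα = -3.3
Slice 2: Δl = 3.0/cos6.6° = 3.020 m; N'_2 = 259·cos6.6° = 257.3; c'Δl = 52.25; W sinα = 29.8
Slice 3: Δl = 1.6/cos16.5° = 1.669 m; N'_3 = 124·cos16.5° = 118.9; c'Δl = 28.87; W sinα = 35.2
Slice 4: Δl = 2.5/cos25.9° = 2.779 m; N'_4 = 155·cos25.9° = 139.4; c'Δl = 48.08; W sinα = 67.7
Slice 5: Δl = 3.0/cos39.8° = 3.905 m; N'_5 = 84·cos39.8° = 64.5; c'Δl = 67.55; W sinα = 53.8
Σc'Δl = 229.7 kN/m; ΣN' = 630.0 kN/m; ΣW sinα = 183.1 kN/m
Resisting = 229.7 + 630.0·tan29.1° = 229.7 + 350.7 = 580.4 kN/m
FS = 580.4 / 183.1 = 3.169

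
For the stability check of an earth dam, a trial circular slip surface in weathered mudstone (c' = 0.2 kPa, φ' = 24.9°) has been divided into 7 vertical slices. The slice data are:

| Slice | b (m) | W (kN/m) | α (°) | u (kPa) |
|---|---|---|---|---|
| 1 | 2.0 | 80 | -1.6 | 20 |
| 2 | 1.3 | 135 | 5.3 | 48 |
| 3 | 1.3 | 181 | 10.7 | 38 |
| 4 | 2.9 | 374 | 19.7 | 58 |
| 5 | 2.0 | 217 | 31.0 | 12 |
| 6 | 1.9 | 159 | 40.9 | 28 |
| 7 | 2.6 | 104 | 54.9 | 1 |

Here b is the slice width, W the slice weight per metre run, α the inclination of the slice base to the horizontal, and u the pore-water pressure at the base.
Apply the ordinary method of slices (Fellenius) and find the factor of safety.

Ordinary method of slices: FS = Σ[c'·Δl_i + (W_i cosα_i − u_i·Δl_i)·tanφ'] / Σ W_i sinα_i, with Δl_i = b_i / cosα_i.
Slice 1: Δl = 2.0/cos(-1.6°) = 2.001 m; N'_1 = 80·cos(-1.6°) − 20·2.001 = 40.0; c'Δl = 0.40; W sinα = -2.2
Slice 2: Δl = 1.3/cos5.3° = 1.306 m; N'_2 = 135·cos5.3° − 48·1.306 = 71.8; c'Δl = 0.26; W sinα = 12.5
Slice 3: Δl = 1.3/cos10.7° = 1.323 m; N'_3 = 181·cos10.7° − 38·1.323 = 127.6; c'Δl = 0.26; W sinα = 33.6
Slice 4: Δl = 2.9/cos19.7° = 3.080 m; N'_4 = 374·cos19.7° − 58·3.080 = 173.5; c'Δl = 0.62; W sinα = 126.1
Slice 5: Δl = 2.0/cos31.0° = 2.333 m; N'_5 = 217·cos31.0° − 12·2.333 = 158.0; c'Δl = 0.47; W sinα = 111.8
Slice 6: Δl = 1.9/cos40.9° = 2.514 m; N'_6 = 159·cos40.9° − 28·2.514 = 49.8; c'Δl = 0.50; W sinα = 104.1
Slice 7: Δl = 2.6/cos54.9° = 4.522 m; N'_7 = 104·cos54.9° − 1·4.522 = 55.3; c'Δl = 0.90; W sinα = 85.1
Σc'Δl = 3.4 kN/m; ΣN' = 675.8 kN/m; ΣW sinα = 470.9 kN/m
Resisting = 3.4 + 675.8·tan24.9° = 3.4 + 313.7 = 317.1 kN/m
FS = 317.1 / 470.9 = 0.673

FS = 0.67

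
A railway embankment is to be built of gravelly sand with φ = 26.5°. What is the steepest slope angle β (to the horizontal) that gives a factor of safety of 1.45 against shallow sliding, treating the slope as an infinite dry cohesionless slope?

For an infinite dry cohesionless slope FS = tanφ/tanβ, so tanβ = tanφ / FS.
tanβ = tan26.5° / 1.45 = 0.4986 / 1.45 = 0.3438
β = arctan(0.3438) = 18.98°

β = 19.0°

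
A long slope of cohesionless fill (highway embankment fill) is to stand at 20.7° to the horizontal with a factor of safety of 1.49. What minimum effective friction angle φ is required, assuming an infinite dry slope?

φ = 29.4°

FS = tanφ/tanβ ⇒ tanφ = FS · tanβ = 1.49 · tan20.7° = 0.5630
φ = arctan(0.5630) = 29.38°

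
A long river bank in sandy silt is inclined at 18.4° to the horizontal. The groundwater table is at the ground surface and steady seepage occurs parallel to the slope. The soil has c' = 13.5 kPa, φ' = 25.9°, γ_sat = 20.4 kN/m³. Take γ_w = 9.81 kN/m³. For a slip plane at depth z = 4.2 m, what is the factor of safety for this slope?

FS = 1.28

With seepage parallel to the slope and the water table at the surface, the effective normal stress on the slip plane uses the buoyant unit weight γ' = γ_sat − γ_w while the driving shear stress uses γ_sat:
FS = [c' + γ' z cos²β tanφ'] / [γ_sat z sinβ cosβ]
γ' = 20.4 − 9.81 = 10.59 kN/m³
Numerator = 13.5 + 10.59·4.2·cos²18.4°·tan25.9° = 13.5 + 10.59·4.2·0.9004·0.4856 = 32.946 kPa
Denominator = 20.4·4.2·sin18.4°·cos18.4° = 20.4·4.2·0.3156·0.9489 = 25.662 kPa
FS = 32.946 / 25.662 = 1.284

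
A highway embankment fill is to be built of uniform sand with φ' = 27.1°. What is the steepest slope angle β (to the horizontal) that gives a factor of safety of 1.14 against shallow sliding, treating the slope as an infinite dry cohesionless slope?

For an infinite dry cohesionless slope FS = tanφ'/tanβ, so tanβ = tanφ' / FS.
tanβ = tan27.1° / 1.14 = 0.5117 / 1.14 = 0.4489
β = arctan(0.4489) = 24.17°

β = 24.2°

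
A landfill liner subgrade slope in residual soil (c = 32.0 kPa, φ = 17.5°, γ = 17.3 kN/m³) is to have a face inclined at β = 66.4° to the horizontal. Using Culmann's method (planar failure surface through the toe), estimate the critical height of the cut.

H_c = 18.87 m

Culmann's analysis gives the critical failure plane at α_cr = (β + φ)/2 = (66.4 + 17.5)/2 = 42.0°, and the critical height
H_c = (4c/γ) · sinβ cosφ / [1 − cos(β − φ)]
    = (4·32.0/17.3) · sin66.4°·cos17.5° / [1 − cos(48.9°)]
    = 7.399 · 0.9164·0.9537 / [1 − 0.6574]
    = 7.399 · 0.8740 / 0.3426
    = 18.87 m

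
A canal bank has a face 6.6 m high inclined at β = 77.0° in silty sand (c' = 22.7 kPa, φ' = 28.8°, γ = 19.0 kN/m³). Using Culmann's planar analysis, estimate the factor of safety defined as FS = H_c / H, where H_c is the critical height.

H_c = (4c'/γ) · sinβ cosφ' / [1 − cos(β − φ')]
    = (4·22.7/19.0) · sin77.0°·cos28.8° / [1 − cos48.2°]
    = 4.779 · 0.8538 / 0.3335 = 12.24 m
FS = H_c / H = 12.24 / 6.6 = 1.854

FS = 1.85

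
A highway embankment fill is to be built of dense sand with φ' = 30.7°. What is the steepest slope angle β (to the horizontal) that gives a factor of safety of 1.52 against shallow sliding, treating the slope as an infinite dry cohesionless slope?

β = 21.3°

For an infinite dry cohesionless slope FS = tanφ'/tanβ, so tanβ = tanφ' / FS.
tanβ = tan30.7° / 1.52 = 0.5938 / 1.52 = 0.3906
β = arctan(0.3906) = 21.34°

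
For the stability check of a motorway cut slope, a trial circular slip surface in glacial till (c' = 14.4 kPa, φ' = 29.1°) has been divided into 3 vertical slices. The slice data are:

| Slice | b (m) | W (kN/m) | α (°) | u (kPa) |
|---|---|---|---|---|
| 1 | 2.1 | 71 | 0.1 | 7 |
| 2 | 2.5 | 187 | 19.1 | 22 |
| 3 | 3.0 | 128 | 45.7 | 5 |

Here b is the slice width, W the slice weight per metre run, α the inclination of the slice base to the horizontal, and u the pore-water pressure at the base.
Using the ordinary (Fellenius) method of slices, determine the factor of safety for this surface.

Ordinary method of slices: FS = Σ[c'·Δl_i + (W_i cosα_i − u_i·Δl_i)·tanφ'] / Σ W_i sinα_i, with Δl_i = b_i / cosα_i.
Slice 1: Δl = 2.1/cos0.1° = 2.100 m; N'_1 = 71·cos0.1° − 7·2.100 = 56.3; c'Δl = 30.24; W sinα = 0.1
Slice 2: Δl = 2.5/cos19.1° = 2.646 m; N'_2 = 187·cos19.1° − 22·2.646 = 118.5; c'Δl = 38.10; W sinα = 61.2
Slice 3: Δl = 3.0/cos45.7° = 4.295 m; N'_3 = 128·cos45.7° − 5·4.295 = 67.9; c'Δl = 61.85; W sinα = 91.6
Σc'Δl = 130.2 kN/m; ΣN' = 242.7 kN/m; ΣW sinα = 152.9 kN/m
Resisting = 130.2 + 242.7·tan29.1° = 130.2 + 135.1 = 265.3 kN/m
FS = 265.3 / 152.9 = 1.735

FS = 1.73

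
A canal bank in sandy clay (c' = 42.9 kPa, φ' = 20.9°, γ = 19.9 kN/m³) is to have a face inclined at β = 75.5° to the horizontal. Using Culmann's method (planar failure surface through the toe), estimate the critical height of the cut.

H_c = 18.54 m

Culmann's analysis gives the critical failure plane at α_cr = (β + φ')/2 = (75.5 + 20.9)/2 = 48.2°, and the critical height
H_c = (4c'/γ) · sinβ cosφ' / [1 − cos(β − φ')]
    = (4·42.9/19.9) · sin75.5°·cos20.9° / [1 − cos(54.6°)]
    = 8.623 · 0.9681·0.9342 / [1 − 0.5793]
    = 8.623 · 0.9044 / 0.4207
    = 18.54 m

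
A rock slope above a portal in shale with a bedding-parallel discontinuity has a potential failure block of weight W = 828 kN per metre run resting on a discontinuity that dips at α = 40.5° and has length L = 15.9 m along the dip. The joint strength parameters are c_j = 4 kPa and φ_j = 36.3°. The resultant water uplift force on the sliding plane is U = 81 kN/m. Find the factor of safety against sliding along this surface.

Resolving the block weight along and normal to the plane and applying the Mohr–Coulomb strength on the joint:
N' = W cosα − U = 828·cos40.5° − 81 = 548.6 kN/m
Driving force T = W sinα = 828·sin40.5° = 537.7 kN/m
Resisting force R = c_j·L + N'·tanφ_j = 4·15.9 + 548.6·tan36.3° = 63.6 + 403.0 = 466.6 kN/m
FS = R / T = 466.6 / 537.7 = 0.868

FS = 0.87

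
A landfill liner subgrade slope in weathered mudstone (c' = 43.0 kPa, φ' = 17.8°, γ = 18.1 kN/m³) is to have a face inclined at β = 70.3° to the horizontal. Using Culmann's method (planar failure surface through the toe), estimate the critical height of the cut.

Culmann's analysis gives the critical failure plane at α_cr = (β + φ')/2 = (70.3 + 17.8)/2 = 44.0°, and the critical height
H_c = (4c'/γ) · sinβ cosφ' / [1 − cos(β − φ')]
    = (4·43.0/18.1) · sin70.3°·cos17.8° / [1 − cos(52.5°)]
    = 9.503 · 0.9415·0.9521 / [1 − 0.6088]
    = 9.503 · 0.8964 / 0.3912
    = 21.77 m

H_c = 21.77 m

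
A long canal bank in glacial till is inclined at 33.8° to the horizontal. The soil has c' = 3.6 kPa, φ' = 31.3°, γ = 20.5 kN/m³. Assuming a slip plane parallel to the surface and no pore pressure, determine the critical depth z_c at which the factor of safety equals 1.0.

Setting FS = 1.00 in FS = [c' + γz cos²β tanφ'] / [γz sinβ cosβ] and solving for z:
z = c' / [γ cosβ (FS·sinβ − cosβ·tanφ')]
  = 3.6 / [20.5·cos33.8°·(1.00·sin33.8° − cos33.8°·tan31.3°)]
  = 3.6 / [20.5·0.8310·(1.00·0.5563 − 0.8310·0.6080)]
  = 3.6 / 0.8696 = 4.140 m

z_c = 4.14 m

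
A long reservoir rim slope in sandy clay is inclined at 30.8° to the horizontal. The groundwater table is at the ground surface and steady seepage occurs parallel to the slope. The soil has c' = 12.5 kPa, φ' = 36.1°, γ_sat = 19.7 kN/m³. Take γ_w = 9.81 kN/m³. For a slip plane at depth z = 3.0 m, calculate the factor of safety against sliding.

With seepage parallel to the slope and the water table at the surface, the effective normal stress on the slip plane uses the buoyant unit weight γ' = γ_sat − γ_w while the driving shear stress uses γ_sat:
FS = [c' + γ' z cos²β tanφ'] / [γ_sat z sinβ cosβ]
γ' = 19.7 − 9.81 = 9.89 kN/m³
Numerator = 12.5 + 9.89·3.0·cos²30.8°·tan36.1° = 12.5 + 9.89·3.0·0.7378·0.7292 = 28.463 kPa
Denominator = 19.7·3.0·sin30.8°·cos30.8° = 19.7·3.0·0.5120·0.8590 = 25.994 kPa
FS = 28.463 / 25.994 = 1.095

FS = 1.10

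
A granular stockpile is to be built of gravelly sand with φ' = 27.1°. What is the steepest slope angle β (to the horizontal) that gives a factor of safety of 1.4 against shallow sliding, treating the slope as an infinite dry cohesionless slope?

For an infinite dry cohesionless slope FS = tanφ'/tanβ, so tanβ = tanφ' / FS.
tanβ = tan27.1° / 1.4 = 0.5117 / 1.4 = 0.3655
β = arctan(0.3655) = 20.08°

β = 20.1°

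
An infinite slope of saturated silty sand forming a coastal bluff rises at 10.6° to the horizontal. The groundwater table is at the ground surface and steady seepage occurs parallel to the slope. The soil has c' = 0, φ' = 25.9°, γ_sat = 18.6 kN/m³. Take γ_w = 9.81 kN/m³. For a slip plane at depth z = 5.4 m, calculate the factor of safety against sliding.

With seepage parallel to the slope and the water table at the surface, the effective normal stress on the slip plane uses the buoyant unit weight γ' = γ_sat − γ_w while the driving shear stress uses γ_sat:
FS = [c' + γ' z cos²β tanφ'] / [γ_sat z sinβ cosβ]
(For c' = 0 this reduces to FS = (γ'/γ_sat)·tanφ'/tanβ.)
γ' = 18.6 − 9.81 = 8.79 kN/m³
Numerator = 0.0 + 8.79·5.4·cos²10.6°·tan25.9° = 0.0 + 8.79·5.4·0.9662·0.4856 = 22.268 kPa
Denominator = 18.6·5.4·sin10.6°·cos10.6° = 18.6·5.4·0.1840·0.9829 = 18.161 kPa
FS = 22.268 / 18.161 = 1.226

FS = 1.23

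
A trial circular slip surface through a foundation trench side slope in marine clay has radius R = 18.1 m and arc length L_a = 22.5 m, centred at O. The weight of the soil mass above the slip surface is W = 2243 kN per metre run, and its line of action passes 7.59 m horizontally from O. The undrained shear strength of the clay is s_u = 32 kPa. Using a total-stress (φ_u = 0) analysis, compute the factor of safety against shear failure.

FS = 0.77

Taking moments about the centre O, the resisting moment is provided by the undrained shear strength acting along the arc:
M_R = s_u·L_a·R = 32·22.50·18.1 = 13032.0 kN·m/m
M_D = W·d = 2243·7.59 = 17024.4 kN·m/m
FS = M_R / M_D = 13032.0 / 17024.4 = 0.765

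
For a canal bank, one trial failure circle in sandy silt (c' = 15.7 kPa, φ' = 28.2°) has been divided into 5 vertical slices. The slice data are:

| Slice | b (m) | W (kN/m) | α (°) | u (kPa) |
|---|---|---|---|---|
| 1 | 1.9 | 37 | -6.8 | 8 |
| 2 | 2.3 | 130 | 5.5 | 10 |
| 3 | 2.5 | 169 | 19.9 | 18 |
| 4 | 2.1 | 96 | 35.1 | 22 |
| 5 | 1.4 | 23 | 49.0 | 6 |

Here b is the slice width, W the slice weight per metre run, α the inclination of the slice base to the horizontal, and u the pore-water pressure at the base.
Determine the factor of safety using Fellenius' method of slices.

Ordinary method of slices: FS = Σ[c'·Δl_i + (W_i cosα_i − u_i·Δl_i)·tanφ'] / Σ W_i sinα_i, with Δl_i = b_i / cosα_i.
Slice 1: Δl = 1.9/cos(-6.8°) = 1.913 m; N'_1 = 37·cos(-6.8°) − 8·1.913 = 21.4; c'Δl = 30.04; W sinα = -4.4
Slice 2: Δl = 2.3/cos5.5° = 2.311 m; N'_2 = 130·cos5.5° − 10·2.311 = 106.3; c'Δl = 36.28; W sinα = 12.5
Slice 3: Δl = 2.5/cos19.9° = 2.659 m; N'_3 = 169·cos19.9° − 18·2.659 = 111.1; c'Δl = 41.74; W sinα = 57.5
Slice 4: Δl = 2.1/cos35.1° = 2.567 m; N'_4 = 96·cos35.1° − 22·2.567 = 22.1; c'Δl = 40.30; W sinα = 55.2
Slice 5: Δl = 1.4/cos49.0° = 2.134 m; N'_5 = 23·cos49.0° − 6·2.134 = 2.3; c'Δl = 33.50; W sinα = 17.4
Σc'Δl = 181.9 kN/m; ΣN' = 263.1 kN/m; ΣW sinα = 138.2 kN/m
Resisting = 181.9 + 263.1·tan28.2° = 181.9 + 141.1 = 323.0 kN/m
FS = 323.0 / 138.2 = 2.338

FS = 2.34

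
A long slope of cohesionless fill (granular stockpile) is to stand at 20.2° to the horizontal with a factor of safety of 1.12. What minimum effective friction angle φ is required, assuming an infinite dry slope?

FS = tanφ/tanβ ⇒ tanφ = FS · tanβ = 1.12 · tan20.2° = 0.4121
φ = arctan(0.4121) = 22.40°

φ = 22.4°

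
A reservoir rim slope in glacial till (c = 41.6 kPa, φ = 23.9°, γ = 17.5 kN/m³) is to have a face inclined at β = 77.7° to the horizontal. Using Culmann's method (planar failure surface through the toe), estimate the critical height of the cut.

H_c = 20.75 m

Culmann's analysis gives the critical failure plane at α_cr = (β + φ)/2 = (77.7 + 23.9)/2 = 50.8°, and the critical height
H_c = (4c/γ) · sinβ cosφ / [1 − cos(β − φ)]
    = (4·41.6/17.5) · sin77.7°·cos23.9° / [1 − cos(53.8°)]
    = 9.509 · 0.9770·0.9143 / [1 − 0.5906]
    = 9.509 · 0.8933 / 0.4094
    = 20.75 m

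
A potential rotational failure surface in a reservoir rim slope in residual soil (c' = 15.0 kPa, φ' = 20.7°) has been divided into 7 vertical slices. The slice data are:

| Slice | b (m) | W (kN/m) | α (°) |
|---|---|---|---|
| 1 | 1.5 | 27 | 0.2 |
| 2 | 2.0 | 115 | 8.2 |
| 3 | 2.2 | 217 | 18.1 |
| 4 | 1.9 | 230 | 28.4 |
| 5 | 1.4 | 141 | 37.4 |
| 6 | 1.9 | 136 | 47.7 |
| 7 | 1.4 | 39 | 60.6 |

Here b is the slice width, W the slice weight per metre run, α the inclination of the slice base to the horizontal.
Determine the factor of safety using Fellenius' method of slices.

Ordinary method of slices: FS = Σ[c'·Δl_i + (W_i cosα_i)·tanφ'] / Σ W_i sinα_i, with Δl_i = b_i / cosα_i.
Slice 1: Δl = 1.5/cos0.2° = 1.500 m; N'_1 = 27·cos0.2° = 27.0; c'Δl = 22.50; W sinα = 0.1
Slice 2: Δl = 2.0/cos8.2° = 2.021 m; N'_2 = 115·cos8.2° = 113.8; c'Δl = 30.31; W sinα = 16.4
Slice 3: Δl = 2.2/cos18.1° = 2.315 m; N'_3 = 217·cos18.1° = 206.3; c'Δl = 34.72; W sinα = 67.4
Slice 4: Δl = 1.9/cos28.4° = 2.160 m; N'_4 = 230·cos28.4° = 202.3; c'Δl = 32.40; W sinα = 109.4
Slice 5: Δl = 1.4/cos37.4° = 1.762 m; N'_5 = 141·cos37.4° = 112.0; c'Δl = 26.43; W sinα = 85.6
Slice 6: Δl = 1.9/cos47.7° = 2.823 m; N'_6 = 136·cos47.7° = 91.5; c'Δl = 42.35; W sinα = 100.6
Slice 7: Δl = 1.4/cos60.6° = 2.852 m; N'_7 = 39·cos60.6° = 19.1; c'Δl = 42.78; W sinα = 34.0
Σc'Δl = 231.5 kN/m; ΣN' = 772.1 kN/m; ΣW sinα = 413.5 kN/m
Resisting = 231.5 + 772.1·tan20.7° = 231.5 + 291.7 = 523.2 kN/m
FS = 523.2 / 413.5 = 1.265

FS = 1.27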